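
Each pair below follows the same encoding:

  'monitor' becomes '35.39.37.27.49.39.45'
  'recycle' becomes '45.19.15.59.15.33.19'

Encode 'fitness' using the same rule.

m(#13)→35 and o(#15)→39: differences scale by 2, so n = 2·pos + 9. The formula is n = 2×(alphabet index, a=1) + 9.
Applying it to fitness: f=6→21, i=9→27, t=20→49, n=14→37, e=5→19, s=19→47, s=19→47.

21.27.49.37.19.47.47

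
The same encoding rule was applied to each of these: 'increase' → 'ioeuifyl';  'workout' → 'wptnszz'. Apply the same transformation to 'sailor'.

In increase: i→i is +0, n→o is +1, c→e is +2, r→u is +3 — the shift increases by 1 each position. The shift increases by 1 at each position, starting from +0: 0, 1, 2, ….
On sailor: s+0=s, a+1=b, i+2=k, l+3=o, o+4=s, r+5=w.

sbkosw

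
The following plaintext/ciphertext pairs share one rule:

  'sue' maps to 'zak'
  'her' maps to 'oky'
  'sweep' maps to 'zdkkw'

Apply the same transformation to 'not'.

uua

The shift depends on letter class: consonant s→z is +7, but vowel u→a is +6. The rule splits by letter class: vowels +6, consonants +7.
On not: n(cons)+7=u, o(vowel)+6=u, t(cons)+7=a.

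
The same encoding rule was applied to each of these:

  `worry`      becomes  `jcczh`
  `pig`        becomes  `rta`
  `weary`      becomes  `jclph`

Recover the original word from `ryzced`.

Two steps: reverse the string, then apply a Caesar shift of +11.
Reversing it on ryzced: shift back: r−11=g, y−11=n, z−11=o, c−11=r, e−11=t, d−11=s → gnorts; then reverse → strong.

strong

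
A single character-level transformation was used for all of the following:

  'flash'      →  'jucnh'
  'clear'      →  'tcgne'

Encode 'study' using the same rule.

afwvu

The output letters match the input read backwards, each shifted +2: flash reversed is hsalf. Read the word backwards and shift each letter +2.
On study: reverse → yduts; then shift: y+2=a, d+2=f, u+2=w, t+2=v, s+2=u.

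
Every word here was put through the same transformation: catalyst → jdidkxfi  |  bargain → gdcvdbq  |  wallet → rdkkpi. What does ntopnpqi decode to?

Each letter's alphabet position (a=0..z=25) is mapped through 3·x+3 mod 26 — an affine cipher.
Reversing it on ntopnpqi: n(13)→9·(13−3)≡12=m; t(19)→9·(19−3)≡14=o; o(14)→9·(14−3)≡21=v; p(15)→9·(15−3)≡4=e; n(13)→9·(13−3)≡12=m; p(15)→9·(15−3)≡4=e; q(16)→9·(16−3)≡13=n; i(8)→9·(8−3)≡19=t (all mod 26).

movement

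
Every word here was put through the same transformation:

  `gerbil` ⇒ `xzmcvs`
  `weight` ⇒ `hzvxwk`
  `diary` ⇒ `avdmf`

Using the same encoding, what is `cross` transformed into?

g(6)→x(23) and e(4)→z(25) fit y≡25x+3 (mod 26); the inverse of 25 mod 26 is 25. This is an affine cipher: with a=0,…,z=25, each position x becomes (25x+3) mod 26.
On cross: c(2)→25·2+3≡1=b; r(17)→25·17+3≡12=m; o(14)→25·14+3≡15=p; s(18)→25·18+3≡11=l; s(18)→25·18+3≡11=l (all mod 26).

bmpll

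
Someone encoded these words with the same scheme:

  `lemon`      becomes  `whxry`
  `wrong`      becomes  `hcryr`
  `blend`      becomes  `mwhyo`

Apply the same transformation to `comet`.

The shift depends on letter class: consonant l→w is +11, but vowel e→h is +3. The rule splits by letter class: vowels +3, consonants +11.
On comet: c(cons)+11=n, o(vowel)+3=r, m(cons)+11=x, e(vowel)+3=h, t(cons)+11=e.

nrxhe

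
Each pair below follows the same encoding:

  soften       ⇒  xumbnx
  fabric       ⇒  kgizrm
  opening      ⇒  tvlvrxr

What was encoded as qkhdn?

In soften: s→x is +5, o→u is +6, f→m is +7, t→b is +8 — the shift increases by 1 each position. Each letter shifts forward by (position + 5), i.e. 5, 6, 7, … — the shift grows by one for each successive letter.
Undoing it on qkhdn: q−5=l, k−6=e, h−7=a, d−8=v, n−9=e.

leave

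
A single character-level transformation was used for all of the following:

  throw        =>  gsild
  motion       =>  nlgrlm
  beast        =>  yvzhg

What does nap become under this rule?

mzk

This is the alphabet-reversal cipher (Atbash): a becomes z, b becomes y, etc.
Applying it to nap: n↔m, a↔z, p↔k.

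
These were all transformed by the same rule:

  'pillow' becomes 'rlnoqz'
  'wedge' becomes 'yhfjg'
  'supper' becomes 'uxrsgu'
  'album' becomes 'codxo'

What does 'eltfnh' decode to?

Shifts by position in pillow: pos 0: p→r (+2), pos 1: i→l (+3), pos 2: l→n (+2), pos 3: l→o (+3) — repeating every 2. It's a Vigenère-style cipher with numeric key [2,3]: position i shifts by key[i mod 2].
Decoding eltfnh: e−2=c, l−3=i, t−2=r, f−3=c, n−2=l, h−3=e.

circle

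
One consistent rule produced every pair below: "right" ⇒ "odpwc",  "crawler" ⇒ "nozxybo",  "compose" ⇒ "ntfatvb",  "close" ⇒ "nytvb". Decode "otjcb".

route

r(17)→o(14) and i(8)→d(3) fit y≡7x+25 (mod 26); the inverse of 7 mod 26 is 15. Treating letters as 0–25, the rule is x ↦ 7x + 25 (mod 26).
Reversing it on otjcb: o(14)→15·(14−25)≡17=r; t(19)→15·(19−25)≡14=o; j(9)→15·(9−25)≡20=u; c(2)→15·(2−25)≡19=t; b(1)→15·(1−25)≡4=e (all mod 26).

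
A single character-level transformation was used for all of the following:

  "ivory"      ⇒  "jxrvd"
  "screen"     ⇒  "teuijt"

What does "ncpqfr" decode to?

mammal

In ivory: i→j is +1, v→x is +2, o→r is +3, r→v is +4 — the shift increases by 1 each position. The shift increases by 1 at each position, starting from +1: 1, 2, 3, ….
Decoding ncpqfr: n−1=m, c−2=a, p−3=m, q−4=m, f−5=a, r−6=l.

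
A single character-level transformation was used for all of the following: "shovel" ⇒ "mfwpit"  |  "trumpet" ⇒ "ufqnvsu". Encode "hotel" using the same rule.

mfupi

The output letters match the input read backwards, each shifted +1: shovel reversed is levohs. Read the word backwards and shift each letter +1.
On hotel: reverse → letoh; then shift: l+1=m, e+1=f, t+1=u, o+1=p, h+1=i.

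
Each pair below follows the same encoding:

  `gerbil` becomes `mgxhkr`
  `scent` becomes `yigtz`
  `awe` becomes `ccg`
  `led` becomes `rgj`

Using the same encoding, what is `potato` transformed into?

vqzczq

The shift depends on letter class: consonant g→m is +6, but vowel e→g is +2. The rule splits by letter class: vowels +2, consonants +6.
For potato: p(cons)+6=v, o(vowel)+2=q, t(cons)+6=z, a(vowel)+2=c, t(cons)+6=z, o(vowel)+2=q.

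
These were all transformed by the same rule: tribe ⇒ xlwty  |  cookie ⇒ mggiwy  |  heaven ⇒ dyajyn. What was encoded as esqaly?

t(19)→x(23) and r(17)→l(11) fit y≡19x+0 (mod 26); the inverse of 19 mod 26 is 11. This is an affine cipher: with a=0,…,z=25, each position x becomes (19x+0) mod 26.
Decoding esqaly: e(4)→11·(4−0)≡18=s; s(18)→11·(18−0)≡16=q; q(16)→11·(16−0)≡20=u; a(0)→11·(0−0)≡0=a; l(11)→11·(11−0)≡17=r; y(24)→11·(24−0)≡4=e (all mod 26).

square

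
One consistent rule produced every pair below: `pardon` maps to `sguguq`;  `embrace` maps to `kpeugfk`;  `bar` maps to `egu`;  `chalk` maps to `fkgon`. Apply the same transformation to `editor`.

kgowuu

The shift depends on letter class: consonant p→s is +3, but vowel a→g is +6. Vowels shift forward by 6 and consonants shift forward by 3.
Applying it to editor: e(vowel)+6=k, d(cons)+3=g, i(vowel)+6=o, t(cons)+3=w, o(vowel)+6=u, r(cons)+3=u.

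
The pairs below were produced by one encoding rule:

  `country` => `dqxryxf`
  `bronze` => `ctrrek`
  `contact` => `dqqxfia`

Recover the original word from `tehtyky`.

Letter i (0-indexed) is shifted by i+1, so successive shifts are 1, 2, 3, ….
Undoing it on tehtyky: t−1=s, e−2=c, h−3=e, t−4=p, y−5=t, k−6=e, y−7=r.

scepter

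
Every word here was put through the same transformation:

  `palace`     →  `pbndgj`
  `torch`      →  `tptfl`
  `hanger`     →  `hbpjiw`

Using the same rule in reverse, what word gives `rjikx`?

right

In palace: p→p is +0, a→b is +1, l→n is +2, a→d is +3 — the shift increases by 1 each position. Letter i (0-indexed) is shifted by i+0, so successive shifts are 0, 1, 2, ….
Reversing it on rjikx: r−0=r, j−1=i, i−2=g, k−3=h, x−4=t.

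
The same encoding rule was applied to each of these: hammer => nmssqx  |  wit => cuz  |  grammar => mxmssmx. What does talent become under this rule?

zmrqtz

Two shifts are in play — +12 for a/e/i/o/u, +6 for every other letter.
Applying it to talent: t(cons)+6=z, a(vowel)+12=m, l(cons)+6=r, e(vowel)+12=q, n(cons)+6=t, t(cons)+6=z.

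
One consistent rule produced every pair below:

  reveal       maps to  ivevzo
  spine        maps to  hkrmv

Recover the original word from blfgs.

youth

Each pair mirrors across the alphabet (r↔i, e↔v, v↔e): positions sum to 25. Letters are reflected about the middle of the alphabet (position → 25−position): Atbash.
Decoding blfgs: b↔y, l↔o, f↔u, g↔t, s↔h.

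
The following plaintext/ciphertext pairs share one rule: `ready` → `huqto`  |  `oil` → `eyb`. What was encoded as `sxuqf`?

cheap

Compare letters: r→h is +16, e→u is +16, a→q is +16 — a constant shift. This is a Caesar cipher with shift 16.
Decoding sxuqf: s−16=c, x−16=h, u−16=e, q−16=a, f−16=p.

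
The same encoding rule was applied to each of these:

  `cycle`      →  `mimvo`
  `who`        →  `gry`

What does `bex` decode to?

Compare letters: c→m is +10, y→i is +10, c→m is +10 — a constant shift. Every letter moves 10 places later in the alphabet, wrapping around z→a.
Undoing it on bex: b−10=r, e−10=u, x−10=n.

run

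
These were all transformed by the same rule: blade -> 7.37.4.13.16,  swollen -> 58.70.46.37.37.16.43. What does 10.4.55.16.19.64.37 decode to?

b(#2)→7 and l(#12)→37: differences scale by 3, so n = 3·pos + 1. Each letter becomes 3×(its alphabet position, a=1..z=26) + 1.
Decoding 10.4.55.16.19.64.37: 10→(10−1)÷3=3=c, 4→(4−1)÷3=1=a, 55→(55−1)÷3=18=r, 16→(16−1)÷3=5=e, 19→(19−1)÷3=6=f, 64→(64−1)÷3=21=u, 37→(37−1)÷3=12=l.

careful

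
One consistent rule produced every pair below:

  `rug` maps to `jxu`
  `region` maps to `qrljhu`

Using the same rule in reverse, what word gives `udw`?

tar

The word is reversed, then every letter is shifted forward by 3.
Reversing it on udw: shift back: u−3=r, d−3=a, w−3=t → rat; then reverse → tar.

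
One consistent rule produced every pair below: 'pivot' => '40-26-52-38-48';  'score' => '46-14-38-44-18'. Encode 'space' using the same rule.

46-40-10-14-18

With a=1..z=26, the number is 2·pos + 8.
For space: s=19→46, p=16→40, a=1→10, c=3→14, e=5→18.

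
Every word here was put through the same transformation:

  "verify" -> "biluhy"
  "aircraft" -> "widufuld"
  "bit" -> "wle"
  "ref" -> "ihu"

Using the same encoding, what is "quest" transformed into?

The output letters match the input read backwards, each shifted +3: verify reversed is yfirev. Read the word backwards and shift each letter +3.
On quest: reverse → tseuq; then shift: t+3=w, s+3=v, e+3=h, u+3=x, q+3=t.

wvhxt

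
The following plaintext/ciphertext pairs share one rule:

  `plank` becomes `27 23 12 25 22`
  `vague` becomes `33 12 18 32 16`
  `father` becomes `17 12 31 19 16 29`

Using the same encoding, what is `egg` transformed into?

16 18 18

p is letter #16 and maps to 27: an offset of 11. Each letter is replaced by its alphabet position (a=1..z=26) + 11.
Applying it to egg: e=5→16, g=7→18, g=7→18.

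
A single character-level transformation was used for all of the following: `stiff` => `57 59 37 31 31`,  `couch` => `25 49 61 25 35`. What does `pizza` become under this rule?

51 37 71 71 21

The formula is n = 2×(alphabet index, a=1) + 19.
For pizza: p=16→51, i=9→37, z=26→71, z=26→71, a=1→21.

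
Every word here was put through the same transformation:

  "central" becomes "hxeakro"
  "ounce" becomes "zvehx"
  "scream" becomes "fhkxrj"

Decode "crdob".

daily

Treating letters as 0–25, the rule is x ↦ 21x + 17 (mod 26).
Decoding crdob: c(2)→5·(2−17)≡3=d; r(17)→5·(17−17)≡0=a; d(3)→5·(3−17)≡8=i; o(14)→5·(14−17)≡11=l; b(1)→5·(1−17)≡24=y (all mod 26).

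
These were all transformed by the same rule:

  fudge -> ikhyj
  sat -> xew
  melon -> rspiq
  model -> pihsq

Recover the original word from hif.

bed

The output letters match the input read backwards, each shifted +4: fudge reversed is egduf. Read the word backwards and shift each letter +4.
Reversing it on hif: shift back: h−4=d, i−4=e, f−4=b → deb; then reverse → bed.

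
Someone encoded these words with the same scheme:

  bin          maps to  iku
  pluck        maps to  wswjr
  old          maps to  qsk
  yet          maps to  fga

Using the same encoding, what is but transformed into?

The shift depends on letter class: consonant b→i is +7, but vowel i→k is +2. Two shifts are in play — +2 for a/e/i/o/u, +7 for every other letter.
On but: b(cons)+7=i, u(vowel)+2=w, t(cons)+7=a.

iwa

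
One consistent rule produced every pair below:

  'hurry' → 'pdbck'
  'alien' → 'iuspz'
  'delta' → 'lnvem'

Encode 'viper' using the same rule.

drzpd

In hurry: h→p is +8, u→d is +9, r→b is +10, r→c is +11 — the shift increases by 1 each position. Letter i (0-indexed) is shifted by i+8, so successive shifts are 8, 9, 10, ….
Applying it to viper: v+8=d, i+9=r, p+10=z, e+11=p, r+12=d.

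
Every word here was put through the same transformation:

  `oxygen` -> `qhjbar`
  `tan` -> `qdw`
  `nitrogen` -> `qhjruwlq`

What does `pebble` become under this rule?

hoeehs

The output letters match the input read backwards, each shifted +3: oxygen reversed is negyxo. Two steps: reverse the string, then apply a Caesar shift of +3.
For pebble: reverse → elbbep; then shift: e+3=h, l+3=o, b+3=e, b+3=e, e+3=h, p+3=s.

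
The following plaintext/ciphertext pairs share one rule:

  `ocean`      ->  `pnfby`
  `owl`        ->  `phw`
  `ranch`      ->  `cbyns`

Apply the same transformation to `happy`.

sbaaj

The shift depends on letter class: consonant c→n is +11, but vowel o→p is +1. Two shifts are in play — +1 for a/e/i/o/u, +11 for every other letter.
On happy: h(cons)+11=s, a(vowel)+1=b, p(cons)+11=a, p(cons)+11=a, y(cons)+11=j.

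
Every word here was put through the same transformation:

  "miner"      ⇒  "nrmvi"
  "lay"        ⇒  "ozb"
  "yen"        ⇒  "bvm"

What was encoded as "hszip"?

Letters are reflected about the middle of the alphabet (position → 25−position): Atbash.
Undoing it on hszip: h↔s, s↔h, z↔a, i↔r, p↔k.

shark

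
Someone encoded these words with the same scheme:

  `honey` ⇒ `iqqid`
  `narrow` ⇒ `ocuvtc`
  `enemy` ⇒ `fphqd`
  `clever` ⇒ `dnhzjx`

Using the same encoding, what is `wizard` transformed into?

xkcewj

In honey: h→i is +1, o→q is +2, n→q is +3, e→i is +4 — the shift increases by 1 each position. Each letter shifts forward by (position + 1), i.e. 1, 2, 3, … — the shift grows by one for each successive letter.
On wizard: w+1=x, i+2=k, z+3=c, a+4=e, r+5=w, d+6=j.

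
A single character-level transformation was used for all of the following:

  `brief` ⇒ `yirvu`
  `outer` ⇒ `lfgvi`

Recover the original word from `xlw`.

Each pair mirrors across the alphabet (b↔y, r↔i, i↔r): positions sum to 25. Letters are reflected about the middle of the alphabet (position → 25−position): Atbash.
Reversing it on xlw: x↔c, l↔o, w↔d.

cod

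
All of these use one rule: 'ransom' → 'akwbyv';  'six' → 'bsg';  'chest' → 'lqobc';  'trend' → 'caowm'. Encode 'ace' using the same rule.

klo

The shift depends on letter class: consonant r→a is +9, but vowel a→k is +10. Vowels shift forward by 10 and consonants shift forward by 9.
For ace: a(vowel)+10=k, c(cons)+9=l, e(vowel)+10=o.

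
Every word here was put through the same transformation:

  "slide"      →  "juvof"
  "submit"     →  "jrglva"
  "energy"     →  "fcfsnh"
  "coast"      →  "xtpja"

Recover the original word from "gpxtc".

bacon

s(18)→j(9) and l(11)→u(20) fit y≡17x+15 (mod 26); the inverse of 17 mod 26 is 23. Treating letters as 0–25, the rule is x ↦ 17x + 15 (mod 26).
Reversing it on gpxtc: g(6)→23·(6−15)≡1=b; p(15)→23·(15−15)≡0=a; x(23)→23·(23−15)≡2=c; t(19)→23·(19−15)≡14=o; c(2)→23·(2−15)≡13=n (all mod 26).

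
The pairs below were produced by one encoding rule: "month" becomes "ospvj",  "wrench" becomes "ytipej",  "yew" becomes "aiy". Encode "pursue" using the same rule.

rytuyi

The shift depends on letter class: consonant m→o is +2, but vowel o→s is +4. Two shifts are in play — +4 for a/e/i/o/u, +2 for every other letter.
For pursue: p(cons)+2=r, u(vowel)+4=y, r(cons)+2=t, s(cons)+2=u, u(vowel)+4=y, e(vowel)+4=i.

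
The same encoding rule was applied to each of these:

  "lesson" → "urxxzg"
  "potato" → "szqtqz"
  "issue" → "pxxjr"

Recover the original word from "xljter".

square

This is an affine cipher: with a=0,…,z=25, each position x becomes (19x+19) mod 26.
Reversing it on xljter: x(23)→11·(23−19)≡18=s; l(11)→11·(11−19)≡16=q; j(9)→11·(9−19)≡20=u; t(19)→11·(19−19)≡0=a; e(4)→11·(4−19)≡17=r; r(17)→11·(17−19)≡4=e (all mod 26).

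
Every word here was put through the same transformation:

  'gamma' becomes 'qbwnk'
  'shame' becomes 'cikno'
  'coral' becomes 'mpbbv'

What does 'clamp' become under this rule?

mmknz

It's a Vigenère-style cipher with numeric key [10,1]: position i shifts by key[i mod 2].
Applying it to clamp: c+10=m, l+1=m, a+10=k, m+1=n, p+10=z.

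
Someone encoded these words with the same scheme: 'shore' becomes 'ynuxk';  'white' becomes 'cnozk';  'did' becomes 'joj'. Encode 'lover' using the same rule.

Compare letters: s→y is +6, h→n is +6, o→u is +6 — a constant shift. Each letter is shifted forward by 6 in the alphabet (a Caesar shift of +6).
On lover: l+6=r, o+6=u, v+6=b, e+6=k, r+6=x.

rubkx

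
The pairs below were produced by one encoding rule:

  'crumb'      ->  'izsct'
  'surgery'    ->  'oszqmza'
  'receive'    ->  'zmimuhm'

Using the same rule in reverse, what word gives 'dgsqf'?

c(2)→i(8) and r(17)→z(25) fit y≡15x+4 (mod 26); the inverse of 15 mod 26 is 7. Treating letters as 0–25, the rule is x ↦ 15x + 4 (mod 26).
Decoding dgsqf: d(3)→7·(3−4)≡19=t; g(6)→7·(6−4)≡14=o; s(18)→7·(18−4)≡20=u; q(16)→7·(16−4)≡6=g; f(5)→7·(5−4)≡7=h (all mod 26).

tough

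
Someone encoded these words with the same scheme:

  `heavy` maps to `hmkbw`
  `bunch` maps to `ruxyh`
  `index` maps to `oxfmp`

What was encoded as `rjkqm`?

Each letter's alphabet position (a=0..z=25) is mapped through 7·x+10 mod 26 — an affine cipher.
Reversing it on rjkqm: r(17)→15·(17−10)≡1=b; j(9)→15·(9−10)≡11=l; k(10)→15·(10−10)≡0=a; q(16)→15·(16−10)≡12=m; m(12)→15·(12−10)≡4=e (all mod 26).

blame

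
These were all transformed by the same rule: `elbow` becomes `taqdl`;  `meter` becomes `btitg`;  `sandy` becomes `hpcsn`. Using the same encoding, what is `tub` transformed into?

This is a Caesar cipher with shift 15.
Applying it to tub: t+15=i, u+15=j, b+15=q.

ijq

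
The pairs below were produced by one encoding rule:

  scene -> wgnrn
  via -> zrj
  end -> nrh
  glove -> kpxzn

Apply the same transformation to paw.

tja

Two shifts are in play — +9 for a/e/i/o/u, +4 for every other letter.
On paw: p(cons)+4=t, a(vowel)+9=j, w(cons)+4=a.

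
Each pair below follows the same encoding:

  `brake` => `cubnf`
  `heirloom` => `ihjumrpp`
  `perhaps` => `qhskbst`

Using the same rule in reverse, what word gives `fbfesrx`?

eyebrow

Shifts by position in brake: pos 0: b→c (+1), pos 1: r→u (+3), pos 2: a→b (+1), pos 3: k→n (+3) — repeating every 2. It's a Vigenère-style cipher with numeric key [1,3]: position i shifts by key[i mod 2].
Undoing it on fbfesrx: f−1=e, b−3=y, f−1=e, e−3=b, s−1=r, r−3=o, x−1=w.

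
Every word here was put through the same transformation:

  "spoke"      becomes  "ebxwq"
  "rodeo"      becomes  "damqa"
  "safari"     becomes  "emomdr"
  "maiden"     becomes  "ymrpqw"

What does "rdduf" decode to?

fruit

Shifts by position in spoke: pos 0: s→e (+12), pos 1: p→b (+12), pos 2: o→x (+9), pos 3: k→w (+12), pos 4: e→q (+12) — repeating every 3. A repeating key of period 3 is used — shifts +12, +12, +9 over and over.
Decoding rdduf: r−12=f, d−12=r, d−9=u, u−12=i, f−12=t.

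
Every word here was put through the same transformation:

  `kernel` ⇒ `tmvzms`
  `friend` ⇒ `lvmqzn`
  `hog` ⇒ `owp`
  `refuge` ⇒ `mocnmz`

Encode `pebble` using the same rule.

mtjjmx

The output letters match the input read backwards, each shifted +8: kernel reversed is lenrek. The word is reversed, then every letter is shifted forward by 8.
For pebble: reverse → elbbep; then shift: e+8=m, l+8=t, b+8=j, b+8=j, e+8=m, p+8=x.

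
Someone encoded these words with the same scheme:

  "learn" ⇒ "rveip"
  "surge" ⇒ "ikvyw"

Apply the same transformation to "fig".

kmj

The output letters match the input read backwards, each shifted +4: learn reversed is nrael. The word is reversed, then every letter is shifted forward by 4.
For fig: reverse → gif; then shift: g+4=k, i+4=m, f+4=j.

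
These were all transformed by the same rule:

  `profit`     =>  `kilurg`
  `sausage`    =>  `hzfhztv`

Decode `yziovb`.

barley

Each pair mirrors across the alphabet (p↔k, r↔i, o↔l): positions sum to 25. Each letter is replaced by its mirror in the alphabet: a↔z, b↔y, c↔x, and so on (the Atbash cipher).
Decoding yziovb: y↔b, z↔a, i↔r, o↔l, v↔e, b↔y.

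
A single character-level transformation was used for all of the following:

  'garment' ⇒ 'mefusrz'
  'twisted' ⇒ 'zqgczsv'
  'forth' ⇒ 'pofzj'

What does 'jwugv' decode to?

humid

g(6)→m(12) and a(0)→e(4) fit y≡23x+4 (mod 26); the inverse of 23 mod 26 is 17. This is an affine cipher: with a=0,…,z=25, each position x becomes (23x+4) mod 26.
Reversing it on jwugv: j(9)→17·(9−4)≡7=h; w(22)→17·(22−4)≡20=u; u(20)→17·(20−4)≡12=m; g(6)→17·(6−4)≡8=i; v(21)→17·(21−4)≡3=d (all mod 26).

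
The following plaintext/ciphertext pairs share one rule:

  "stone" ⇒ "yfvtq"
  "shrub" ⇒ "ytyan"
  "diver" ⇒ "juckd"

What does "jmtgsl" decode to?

damage

It's a Vigenère-style cipher with numeric key [6,12,7]: position i shifts by key[i mod 3].
Decoding jmtgsl: j−6=d, m−12=a, t−7=m, g−6=a, s−12=g, l−7=e.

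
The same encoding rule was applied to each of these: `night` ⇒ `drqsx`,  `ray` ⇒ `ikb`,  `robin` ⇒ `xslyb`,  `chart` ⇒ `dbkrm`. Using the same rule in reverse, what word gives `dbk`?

art

Read the word backwards and shift each letter +10.
Decoding dbk: shift back: d−10=t, b−10=r, k−10=a → tra; then reverse → art.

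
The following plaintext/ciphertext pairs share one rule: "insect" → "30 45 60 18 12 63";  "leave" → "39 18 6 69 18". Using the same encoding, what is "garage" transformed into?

i(#9)→30 and n(#14)→45: differences scale by 3, so n = 3·pos + 3. Each letter becomes 3×(its alphabet position, a=1..z=26) + 3.
Applying it to garage: g=7→24, a=1→6, r=18→57, a=1→6, g=7→24, e=5→18.

24 6 57 6 24 18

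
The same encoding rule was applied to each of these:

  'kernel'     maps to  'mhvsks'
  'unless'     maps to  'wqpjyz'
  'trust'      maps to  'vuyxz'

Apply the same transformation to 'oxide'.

qamik

Each letter shifts forward by (position + 2), i.e. 2, 3, 4, … — the shift grows by one for each successive letter.
On oxide: o+2=q, x+3=a, i+4=m, d+5=i, e+6=k.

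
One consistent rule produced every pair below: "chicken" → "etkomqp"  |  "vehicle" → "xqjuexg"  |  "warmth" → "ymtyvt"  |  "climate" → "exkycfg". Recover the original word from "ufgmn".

It's a Vigenère-style cipher with numeric key [2,12]: position i shifts by key[i mod 2].
Decoding ufgmn: u−2=s, f−12=t, g−2=e, m−12=a, n−2=l.

steal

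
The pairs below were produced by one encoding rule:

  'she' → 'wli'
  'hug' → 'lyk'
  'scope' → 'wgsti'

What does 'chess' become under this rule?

gliww

Compare letters: s→w is +4, h→l is +4, e→i is +4 — a constant shift. Each letter is shifted forward by 4 in the alphabet (a Caesar shift of +4).
For chess: c+4=g, h+4=l, e+4=i, s+4=w, s+4=w.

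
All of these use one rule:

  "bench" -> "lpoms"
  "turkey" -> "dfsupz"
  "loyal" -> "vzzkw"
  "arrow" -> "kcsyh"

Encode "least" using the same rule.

vpbce

A repeating key of period 3 is used — shifts +10, +11, +1 over and over.
Applying it to least: l+10=v, e+11=p, a+1=b, s+10=c, t+11=e.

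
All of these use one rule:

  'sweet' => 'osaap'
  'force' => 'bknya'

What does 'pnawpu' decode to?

treaty

Every letter moves 22 places later in the alphabet, wrapping around z→a.
Undoing it on pnawpu: p−22=t, n−22=r, a−22=e, w−22=a, p−22=t, u−22=y.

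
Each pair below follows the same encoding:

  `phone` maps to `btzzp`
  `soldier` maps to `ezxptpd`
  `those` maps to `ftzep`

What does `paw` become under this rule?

Two shifts are in play — +11 for a/e/i/o/u, +12 for every other letter.
For paw: p(cons)+12=b, a(vowel)+11=l, w(cons)+12=i.

bli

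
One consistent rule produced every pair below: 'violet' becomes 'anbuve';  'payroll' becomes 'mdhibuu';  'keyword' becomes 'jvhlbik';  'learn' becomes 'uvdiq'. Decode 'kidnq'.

This is an affine cipher: with a=0,…,z=25, each position x becomes (11x+3) mod 26.
Undoing it on kidnq: k(10)→19·(10−3)≡3=d; i(8)→19·(8−3)≡17=r; d(3)→19·(3−3)≡0=a; n(13)→19·(13−3)≡8=i; q(16)→19·(16−3)≡13=n (all mod 26).

drain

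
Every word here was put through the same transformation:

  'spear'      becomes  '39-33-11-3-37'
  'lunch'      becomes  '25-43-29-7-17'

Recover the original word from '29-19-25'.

s(#19)→39 and p(#16)→33: differences scale by 2, so n = 2·pos + 1. The formula is n = 2×(alphabet index, a=1) + 1.
Undoing it on 29-19-25: 29→(29−1)÷2=14=n, 19→(19−1)÷2=9=i, 25→(25−1)÷2=12=l.

nil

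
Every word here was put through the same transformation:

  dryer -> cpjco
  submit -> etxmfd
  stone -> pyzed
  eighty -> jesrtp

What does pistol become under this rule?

The output letters match the input read backwards, each shifted +11: dryer reversed is reyrd. Two steps: reverse the string, then apply a Caesar shift of +11.
Applying it to pistol: reverse → lotsip; then shift: l+11=w, o+11=z, t+11=e, s+11=d, i+11=t, p+11=a.

wzedta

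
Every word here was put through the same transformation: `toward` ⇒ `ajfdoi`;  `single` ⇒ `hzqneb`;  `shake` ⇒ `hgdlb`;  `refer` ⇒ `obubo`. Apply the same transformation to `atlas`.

daedh

t(19)→a(0) and o(14)→j(9) fit y≡19x+3 (mod 26); the inverse of 19 mod 26 is 11. This is an affine cipher: with a=0,…,z=25, each position x becomes (19x+3) mod 26.
Applying it to atlas: a(0)→19·0+3≡3=d; t(19)→19·19+3≡0=a; l(11)→19·11+3≡4=e; a(0)→19·0+3≡3=d; s(18)→19·18+3≡7=h (all mod 26).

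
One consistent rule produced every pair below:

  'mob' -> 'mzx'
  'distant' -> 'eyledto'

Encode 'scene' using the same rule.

The output letters match the input read backwards, each shifted +11: mob reversed is bom. The word is reversed, then every letter is shifted forward by 11.
Applying it to scene: reverse → enecs; then shift: e+11=p, n+11=y, e+11=p, c+11=n, s+11=d.

pypnd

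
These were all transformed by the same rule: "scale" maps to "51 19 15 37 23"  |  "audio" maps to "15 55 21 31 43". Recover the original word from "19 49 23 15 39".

cream

s(#19)→51 and c(#3)→19: differences scale by 2, so n = 2·pos + 13. Each letter becomes 2×(its alphabet position, a=1..z=26) + 13.
Undoing it on 19 49 23 15 39: 19→(19−13)÷2=3=c, 49→(49−13)÷2=18=r, 23→(23−13)÷2=5=e, 15→(15−13)÷2=1=a, 39→(39−13)÷2=13=m.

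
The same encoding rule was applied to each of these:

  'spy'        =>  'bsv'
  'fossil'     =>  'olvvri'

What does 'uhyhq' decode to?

never

The word is reversed, then every letter is shifted forward by 3.
Decoding uhyhq: shift back: u−3=r, h−3=e, y−3=v, h−3=e, q−3=n → reven; then reverse → never.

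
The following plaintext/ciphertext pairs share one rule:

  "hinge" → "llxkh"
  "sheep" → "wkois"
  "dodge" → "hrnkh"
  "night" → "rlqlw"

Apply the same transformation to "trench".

xuorfr

A repeating key of period 3 is used — shifts +4, +3, +10 over and over.
Applying it to trench: t+4=x, r+3=u, e+10=o, n+4=r, c+3=f, h+10=r.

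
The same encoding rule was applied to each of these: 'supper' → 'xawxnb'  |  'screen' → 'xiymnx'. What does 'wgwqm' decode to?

rapid

In supper: s→x is +5, u→a is +6, p→w is +7, p→x is +8 — the shift increases by 1 each position. The shift increases by 1 at each position, starting from +5: 5, 6, 7, ….
Reversing it on wgwqm: w−5=r, g−6=a, w−7=p, q−8=i, m−9=d.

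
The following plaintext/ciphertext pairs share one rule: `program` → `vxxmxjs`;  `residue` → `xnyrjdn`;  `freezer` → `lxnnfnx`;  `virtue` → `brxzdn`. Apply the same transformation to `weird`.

The shift depends on letter class: consonant p→v is +6, but vowel o→x is +9. Vowels shift forward by 9 and consonants shift forward by 6.
On weird: w(cons)+6=c, e(vowel)+9=n, i(vowel)+9=r, r(cons)+6=x, d(cons)+6=j.

cnrxj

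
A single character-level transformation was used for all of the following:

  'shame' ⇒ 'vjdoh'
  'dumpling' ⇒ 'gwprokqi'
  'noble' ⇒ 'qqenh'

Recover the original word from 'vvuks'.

strip

Shifts by position in shame: pos 0: s→v (+3), pos 1: h→j (+2), pos 2: a→d (+3), pos 3: m→o (+2) — repeating every 2. The shifts repeat in a cycle of length 2: positions 0,1,… shift by +3, +2, then the pattern repeats.
Undoing it on vvuks: v−3=s, v−2=t, u−3=r, k−2=i, s−3=p.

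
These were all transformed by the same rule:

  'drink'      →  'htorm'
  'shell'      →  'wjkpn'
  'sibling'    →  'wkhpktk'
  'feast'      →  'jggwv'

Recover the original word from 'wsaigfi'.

It's a Vigenère-style cipher with numeric key [4,2,6]: position i shifts by key[i mod 3].
Reversing it on wsaigfi: w−4=s, s−2=q, a−6=u, i−4=e, g−2=e, f−6=z, i−4=e.

squeeze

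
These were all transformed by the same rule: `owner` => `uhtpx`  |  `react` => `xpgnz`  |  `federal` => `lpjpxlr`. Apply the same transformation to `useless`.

adkwkdy

Shifts by position in owner: pos 0: o→u (+6), pos 1: w→h (+11), pos 2: n→t (+6), pos 3: e→p (+11) — repeating every 2. The shifts repeat in a cycle of length 2: positions 0,1,… shift by +6, +11, then the pattern repeats.
On useless: u+6=a, s+11=d, e+6=k, l+11=w, e+6=k, s+11=d, s+6=y.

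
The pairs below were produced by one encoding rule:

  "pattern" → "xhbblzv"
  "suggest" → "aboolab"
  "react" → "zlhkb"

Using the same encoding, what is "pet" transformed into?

xlb

The shift depends on letter class: consonant p→x is +8, but vowel a→h is +7. Vowels shift forward by 7 and consonants shift forward by 8.
For pet: p(cons)+8=x, e(vowel)+7=l, t(cons)+8=b.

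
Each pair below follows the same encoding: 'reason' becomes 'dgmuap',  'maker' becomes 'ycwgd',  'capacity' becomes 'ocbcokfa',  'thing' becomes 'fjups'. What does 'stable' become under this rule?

evmdxg

Shifts by position in reason: pos 0: r→d (+12), pos 1: e→g (+2), pos 2: a→m (+12), pos 3: s→u (+2) — repeating every 2. It's a Vigenère-style cipher with numeric key [12,2]: position i shifts by key[i mod 2].
For stable: s+12=e, t+2=v, a+12=m, b+2=d, l+12=x, e+2=g.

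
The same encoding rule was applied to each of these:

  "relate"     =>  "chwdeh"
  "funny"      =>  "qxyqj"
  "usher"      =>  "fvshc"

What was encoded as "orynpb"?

donkey

Shifts by position in relate: pos 0: r→c (+11), pos 1: e→h (+3), pos 2: l→w (+11), pos 3: a→d (+3) — repeating every 2. A repeating key of period 2 is used — shifts +11, +3 over and over.
Undoing it on orynpb: o−11=d, r−3=o, y−11=n, n−3=k, p−11=e, b−3=y.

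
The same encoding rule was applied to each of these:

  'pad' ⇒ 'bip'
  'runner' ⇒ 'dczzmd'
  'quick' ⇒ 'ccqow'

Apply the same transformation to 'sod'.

The rule splits by letter class: vowels +8, consonants +12.
On sod: s(cons)+12=e, o(vowel)+8=w, d(cons)+12=p.

ewp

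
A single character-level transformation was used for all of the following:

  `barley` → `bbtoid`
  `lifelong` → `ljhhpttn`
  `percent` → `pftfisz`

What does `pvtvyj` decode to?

In barley: b→b is +0, a→b is +1, r→t is +2, l→o is +3 — the shift increases by 1 each position. Letter i (0-indexed) is shifted by i+0, so successive shifts are 0, 1, 2, ….
Decoding pvtvyj: p−0=p, v−1=u, t−2=r, v−3=s, y−4=u, j−5=e.

pursue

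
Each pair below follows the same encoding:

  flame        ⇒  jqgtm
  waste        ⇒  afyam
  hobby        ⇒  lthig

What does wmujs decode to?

In flame: f→j is +4, l→q is +5, a→g is +6, m→t is +7 — the shift increases by 1 each position. Each letter shifts forward by (position + 4), i.e. 4, 5, 6, … — the shift grows by one for each successive letter.
Decoding wmujs: w−4=s, m−5=h, u−6=o, j−7=c, s−8=k.

shock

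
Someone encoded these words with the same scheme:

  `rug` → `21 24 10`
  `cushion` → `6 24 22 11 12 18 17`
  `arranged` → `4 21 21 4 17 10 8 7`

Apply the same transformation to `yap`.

r is letter #18 and maps to 21: an offset of 3. The number is (letter's place in the alphabet, a=1) + 3.
On yap: y=25→28, a=1→4, p=16→19.

28 4 19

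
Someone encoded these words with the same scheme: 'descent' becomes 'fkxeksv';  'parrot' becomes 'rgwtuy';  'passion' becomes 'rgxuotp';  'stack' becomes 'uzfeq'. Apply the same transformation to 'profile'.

A repeating key of period 3 is used — shifts +2, +6, +5 over and over.
For profile: p+2=r, r+6=x, o+5=t, f+2=h, i+6=o, l+5=q, e+2=g.

rxthoqg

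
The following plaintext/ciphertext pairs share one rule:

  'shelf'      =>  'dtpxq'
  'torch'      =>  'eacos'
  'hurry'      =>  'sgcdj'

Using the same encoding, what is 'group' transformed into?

Shifts by position in shelf: pos 0: s→d (+11), pos 1: h→t (+12), pos 2: e→p (+11), pos 3: l→x (+12) — repeating every 2. It's a Vigenère-style cipher with numeric key [11,12]: position i shifts by key[i mod 2].
On group: g+11=r, r+12=d, o+11=z, u+12=g, p+11=a.

rdzga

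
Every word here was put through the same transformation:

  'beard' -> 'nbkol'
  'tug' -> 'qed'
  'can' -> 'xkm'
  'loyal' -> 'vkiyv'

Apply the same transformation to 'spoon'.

xyyzc

The output letters match the input read backwards, each shifted +10: beard reversed is draeb. The word is reversed, then every letter is shifted forward by 10.
Applying it to spoon: reverse → noops; then shift: n+10=x, o+10=y, o+10=y, p+10=z, s+10=c.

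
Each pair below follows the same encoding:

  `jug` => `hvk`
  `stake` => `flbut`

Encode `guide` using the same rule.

fejvh

The word is reversed, then every letter is shifted forward by 1.
On guide: reverse → ediug; then shift: e+1=f, d+1=e, i+1=j, u+1=v, g+1=h.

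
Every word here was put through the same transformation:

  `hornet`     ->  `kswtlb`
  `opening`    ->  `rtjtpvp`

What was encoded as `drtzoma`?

In hornet: h→k is +3, o→s is +4, r→w is +5, n→t is +6 — the shift increases by 1 each position. Letter i (0-indexed) is shifted by i+3, so successive shifts are 3, 4, 5, ….
Decoding drtzoma: d−3=a, r−4=n, t−5=o, z−6=t, o−7=h, m−8=e, a−9=r.

another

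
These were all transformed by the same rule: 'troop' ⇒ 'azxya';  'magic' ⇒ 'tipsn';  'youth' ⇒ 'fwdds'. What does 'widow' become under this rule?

dqmyh

In troop: t→a is +7, r→z is +8, o→x is +9, o→y is +10 — the shift increases by 1 each position. Letter i (0-indexed) is shifted by i+7, so successive shifts are 7, 8, 9, ….
On widow: w+7=d, i+8=q, d+9=m, o+10=y, w+11=h.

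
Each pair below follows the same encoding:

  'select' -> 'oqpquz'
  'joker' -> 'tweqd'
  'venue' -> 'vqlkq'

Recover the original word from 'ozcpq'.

style

Treating letters as 0–25, the rule is x ↦ 11x + 24 (mod 26).
Undoing it on ozcpq: o(14)→19·(14−24)≡18=s; z(25)→19·(25−24)≡19=t; c(2)→19·(2−24)≡24=y; p(15)→19·(15−24)≡11=l; q(16)→19·(16−24)≡4=e (all mod 26).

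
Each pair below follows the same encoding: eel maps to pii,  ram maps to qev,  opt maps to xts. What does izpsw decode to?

Two steps: reverse the string, then apply a Caesar shift of +4.
Decoding izpsw: shift back: i−4=e, z−4=v, p−4=l, s−4=o, w−4=s → evlos; then reverse → solve.

solve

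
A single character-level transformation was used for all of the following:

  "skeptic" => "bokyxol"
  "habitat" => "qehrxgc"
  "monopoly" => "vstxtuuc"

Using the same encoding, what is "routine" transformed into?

asacmtn

The shifts repeat in a cycle of length 3: positions 0,1,… shift by +9, +4, +6, then the pattern repeats.
Applying it to routine: r+9=a, o+4=s, u+6=a, t+9=c, i+4=m, n+6=t, e+9=n.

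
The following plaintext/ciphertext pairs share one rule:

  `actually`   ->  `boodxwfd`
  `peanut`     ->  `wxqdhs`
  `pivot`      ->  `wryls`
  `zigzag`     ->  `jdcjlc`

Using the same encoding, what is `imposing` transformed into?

jqlvrspl

The output letters match the input read backwards, each shifted +3: actually reversed is yllautca. Two steps: reverse the string, then apply a Caesar shift of +3.
Applying it to imposing: reverse → gnisopmi; then shift: g+3=j, n+3=q, i+3=l, s+3=v, o+3=r, p+3=s, m+3=p, i+3=l.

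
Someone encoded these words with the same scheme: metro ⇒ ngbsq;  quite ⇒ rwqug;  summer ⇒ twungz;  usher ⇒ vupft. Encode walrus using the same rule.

Shifts by position in metro: pos 0: m→n (+1), pos 1: e→g (+2), pos 2: t→b (+8), pos 3: r→s (+1), pos 4: o→q (+2) — repeating every 3. A repeating key of period 3 is used — shifts +1, +2, +8 over and over.
Applying it to walrus: w+1=x, a+2=c, l+8=t, r+1=s, u+2=w, s+8=a.

xctswa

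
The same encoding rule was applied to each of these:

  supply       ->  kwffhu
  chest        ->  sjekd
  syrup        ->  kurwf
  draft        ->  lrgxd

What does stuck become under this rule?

kdwso

s(18)→k(10) and u(20)→w(22) fit y≡19x+6 (mod 26); the inverse of 19 mod 26 is 11. This is an affine cipher: with a=0,…,z=25, each position x becomes (19x+6) mod 26.
On stuck: s(18)→19·18+6≡10=k; t(19)→19·19+6≡3=d; u(20)→19·20+6≡22=w; c(2)→19·2+6≡18=s; k(10)→19·10+6≡14=o (all mod 26).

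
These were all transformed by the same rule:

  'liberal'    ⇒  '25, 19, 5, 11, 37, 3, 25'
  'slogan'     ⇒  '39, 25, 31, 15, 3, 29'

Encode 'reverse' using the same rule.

37, 11, 45, 11, 37, 39, 11

l(#12)→25 and i(#9)→19: differences scale by 2, so n = 2·pos + 1. With a=1..z=26, the number is 2·pos + 1.
For reverse: r=18→37, e=5→11, v=22→45, e=5→11, r=18→37, s=19→39, e=5→11.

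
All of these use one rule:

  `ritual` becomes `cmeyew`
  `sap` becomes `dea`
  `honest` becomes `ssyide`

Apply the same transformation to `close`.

nwsdi

The shift depends on letter class: consonant r→c is +11, but vowel i→m is +4. Two shifts are in play — +4 for a/e/i/o/u, +11 for every other letter.
For close: c(cons)+11=n, l(cons)+11=w, o(vowel)+4=s, s(cons)+11=d, e(vowel)+4=i.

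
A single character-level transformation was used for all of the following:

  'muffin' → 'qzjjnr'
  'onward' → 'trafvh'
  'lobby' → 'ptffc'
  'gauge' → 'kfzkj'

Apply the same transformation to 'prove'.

The shift depends on letter class: consonant m→q is +4, but vowel u→z is +5. Vowels shift forward by 5 and consonants shift forward by 4.
Applying it to prove: p(cons)+4=t, r(cons)+4=v, o(vowel)+5=t, v(cons)+4=z, e(vowel)+5=j.

tvtzj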